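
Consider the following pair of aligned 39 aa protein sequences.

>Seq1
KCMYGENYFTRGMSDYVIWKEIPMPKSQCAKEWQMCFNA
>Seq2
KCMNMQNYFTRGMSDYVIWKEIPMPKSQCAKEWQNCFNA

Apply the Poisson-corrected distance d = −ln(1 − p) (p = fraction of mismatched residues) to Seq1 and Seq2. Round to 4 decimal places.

0.1082

Differing sites — 4:Y/N; 5:G/M; 6:E/Q; 35:M/N.
p = 4/39 = 0.102564.
d = −ln(1 − 0.102564) = −ln(0.897436) = 0.1082.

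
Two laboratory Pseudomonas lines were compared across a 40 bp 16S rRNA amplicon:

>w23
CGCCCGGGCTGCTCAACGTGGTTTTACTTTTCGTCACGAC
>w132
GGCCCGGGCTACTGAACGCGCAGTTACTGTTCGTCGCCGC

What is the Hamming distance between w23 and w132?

11

The sequences differ at positions 1 (C/G), 11 (G/A), 14 (C/G), 19 (T/C), 21 (G/C), 22 (T/A), 23 (T/G), 29 (T/G), 36 (A/G), 38 (G/C), 39 (A/G).
That gives 11 mismatches out of 40 aligned sites, so the Hamming distance is 11.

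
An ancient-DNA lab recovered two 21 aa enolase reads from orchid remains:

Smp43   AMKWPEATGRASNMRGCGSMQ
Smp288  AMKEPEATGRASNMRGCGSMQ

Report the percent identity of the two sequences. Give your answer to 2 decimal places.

95.24%

The sequences differ at position 4 (W/E).
20 of the 21 sites match, so the percent identity is 20/21 × 100 = 95.24%.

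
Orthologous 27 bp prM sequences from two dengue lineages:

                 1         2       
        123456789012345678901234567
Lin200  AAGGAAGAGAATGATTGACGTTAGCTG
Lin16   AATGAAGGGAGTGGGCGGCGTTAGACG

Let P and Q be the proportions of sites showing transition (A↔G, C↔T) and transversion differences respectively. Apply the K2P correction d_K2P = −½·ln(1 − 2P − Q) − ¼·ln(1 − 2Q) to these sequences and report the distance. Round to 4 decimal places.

0.4683

The sequences differ at positions 3 (G/T, transversion), 8 (A/G, transition), 11 (A/G, transition), 14 (A/G, transition), 15 (T/G, transversion), 16 (T/C, transition), 18 (A/G, transition), 25 (C/A, transversion), 26 (T/C, transition).
Of the 9 differences, 6 transitions and 3 transversions over 27 sites: P = 6/27 = 0.222222, Q = 3/27 = 0.111111.
d = −0.5·ln(0.444445) − 0.25·ln(0.777778) = −0.5·(-0.810929) − 0.25·(-0.251314) = 0.4683.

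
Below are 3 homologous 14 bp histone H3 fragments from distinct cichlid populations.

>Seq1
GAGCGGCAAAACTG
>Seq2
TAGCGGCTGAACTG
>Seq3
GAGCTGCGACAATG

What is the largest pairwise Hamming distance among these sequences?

6

Pairwise Hamming distances:
  Seq1 vs Seq2: 3
  Seq1 vs Seq3: 4
  Seq2 vs Seq3: 6
The largest is 6, between Seq2 and Seq3.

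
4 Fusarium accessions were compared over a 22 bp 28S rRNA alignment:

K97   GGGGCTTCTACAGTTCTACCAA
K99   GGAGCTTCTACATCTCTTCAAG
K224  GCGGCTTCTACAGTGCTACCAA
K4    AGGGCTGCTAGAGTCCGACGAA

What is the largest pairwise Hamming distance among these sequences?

Pairwise Hamming distances:
  K97 vs K99: 6
  K97 vs K224: 2
  K97 vs K4: 6
  K99 vs K224: 8
  K99 vs K4: 11
  K224 vs K4: 7
The largest is 11, between K99 and K4.

11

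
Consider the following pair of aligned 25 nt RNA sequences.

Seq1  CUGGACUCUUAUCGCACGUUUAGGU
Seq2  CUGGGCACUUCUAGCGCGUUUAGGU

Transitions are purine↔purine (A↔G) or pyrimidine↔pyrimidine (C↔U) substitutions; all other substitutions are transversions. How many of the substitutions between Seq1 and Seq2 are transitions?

Differing sites — 5:A/G (Ti); 7:U/A (Tv); 11:A/C (Tv); 13:C/A (Tv); 16:A/G (Ti).
Of the 5 differences, 2 transitions and 3 transversions, so the answer is 2.

2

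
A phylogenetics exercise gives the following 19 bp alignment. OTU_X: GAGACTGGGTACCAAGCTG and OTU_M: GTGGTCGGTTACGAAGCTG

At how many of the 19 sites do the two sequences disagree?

Mismatches occur at site 2 (A→T), site 4 (A→G), site 5 (C→T), site 6 (T→C), site 9 (G→T), site 13 (C→G).
That gives 6 mismatches out of 19 aligned sites, so the Hamming distance is 6.

6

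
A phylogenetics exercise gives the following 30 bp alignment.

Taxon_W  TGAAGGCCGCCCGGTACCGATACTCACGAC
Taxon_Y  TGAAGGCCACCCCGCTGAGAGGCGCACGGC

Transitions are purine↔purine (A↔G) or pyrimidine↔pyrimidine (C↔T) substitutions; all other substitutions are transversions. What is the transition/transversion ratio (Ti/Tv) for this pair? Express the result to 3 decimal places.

Differing sites — 9:G/A (Ti); 13:G/C (Tv); 15:T/C (Ti); 16:A/T (Tv); 17:C/G (Tv); 18:C/A (Tv); 21:T/G (Tv); 22:A/G (Ti); 24:T/G (Tv); 29:A/G (Ti).
Of the 10 differences, 4 transitions and 6 transversions, so Ti/Tv = 4/6 = 0.667.

0.667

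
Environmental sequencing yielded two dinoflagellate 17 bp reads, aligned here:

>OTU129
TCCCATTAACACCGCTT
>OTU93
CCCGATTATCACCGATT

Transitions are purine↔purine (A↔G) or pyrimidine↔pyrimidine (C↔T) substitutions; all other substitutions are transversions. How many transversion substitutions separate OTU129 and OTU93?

3

Mismatches occur at site 1 (T→C, transition), site 4 (C→G, transversion), site 9 (A→T, transversion), site 15 (C→A, transversion).
Of the 4 differences, 1 transition and 3 transversions, so the answer is 3.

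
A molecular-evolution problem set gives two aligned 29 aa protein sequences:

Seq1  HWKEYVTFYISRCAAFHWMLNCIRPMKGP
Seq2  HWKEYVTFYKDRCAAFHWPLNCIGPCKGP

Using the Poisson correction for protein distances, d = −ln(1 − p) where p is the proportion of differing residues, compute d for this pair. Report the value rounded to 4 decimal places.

0.1892

Differing sites — 10:I/K; 11:S/D; 19:M/P; 24:R/G; 26:M/C.
p = 5/29 = 0.172414.
d = −ln(1 − 0.172414) = −ln(0.827586) = 0.1892.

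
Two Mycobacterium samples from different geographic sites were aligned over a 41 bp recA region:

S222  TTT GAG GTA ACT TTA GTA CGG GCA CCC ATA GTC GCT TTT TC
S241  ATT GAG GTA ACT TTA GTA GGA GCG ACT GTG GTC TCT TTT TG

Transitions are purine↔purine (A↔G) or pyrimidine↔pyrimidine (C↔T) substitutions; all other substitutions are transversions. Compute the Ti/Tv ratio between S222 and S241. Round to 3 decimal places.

1.000

The sequences differ at positions 1 (T/A, transversion), 19 (C/G, transversion), 21 (G/A, transition), 24 (A/G, transition), 25 (C/A, transversion), 27 (C/T, transition), 28 (A/G, transition), 30 (A/G, transition), 34 (G/T, transversion), 41 (C/G, transversion).
Of the 10 differences, 5 transitions and 5 transversions, so Ti/Tv = 5/5 = 1.000.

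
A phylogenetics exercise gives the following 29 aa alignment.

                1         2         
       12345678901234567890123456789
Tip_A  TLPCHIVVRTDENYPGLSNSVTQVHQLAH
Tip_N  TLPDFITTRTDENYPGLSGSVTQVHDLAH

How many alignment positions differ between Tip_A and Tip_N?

6

The sequences differ at positions 4 (C/D), 5 (H/F), 7 (V/T), 8 (V/T), 19 (N/G), 26 (Q/D).
That gives 6 mismatches out of 29 aligned sites, so the Hamming distance is 6.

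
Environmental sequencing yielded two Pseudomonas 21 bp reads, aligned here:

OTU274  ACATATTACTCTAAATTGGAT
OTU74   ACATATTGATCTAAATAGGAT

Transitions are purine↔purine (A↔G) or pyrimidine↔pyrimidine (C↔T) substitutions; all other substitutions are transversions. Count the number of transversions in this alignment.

Differing sites — 8:A/G (Ti); 9:C/A (Tv); 17:T/A (Tv).
Of the 3 differences, 1 transition and 2 transversions, so the answer is 2.

2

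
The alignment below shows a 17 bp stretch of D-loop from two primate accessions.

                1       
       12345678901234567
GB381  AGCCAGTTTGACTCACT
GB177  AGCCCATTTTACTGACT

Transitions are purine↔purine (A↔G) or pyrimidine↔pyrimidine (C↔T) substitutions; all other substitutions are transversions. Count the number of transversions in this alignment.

3

Mismatches occur at site 5 (A→C, transversion), site 6 (G→A, transition), site 10 (G→T, transversion), site 14 (C→G, transversion).
Of the 4 differences, 1 transition and 3 transversions, so the answer is 3.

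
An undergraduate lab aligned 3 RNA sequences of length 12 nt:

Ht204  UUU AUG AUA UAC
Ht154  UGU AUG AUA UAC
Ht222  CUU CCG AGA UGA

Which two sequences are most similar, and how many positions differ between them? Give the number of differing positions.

1

Pairwise Hamming distances:
  Ht204 vs Ht154: 1
  Ht204 vs Ht222: 6
  Ht154 vs Ht222: 7
The smallest is 1, between Ht204 and Ht154.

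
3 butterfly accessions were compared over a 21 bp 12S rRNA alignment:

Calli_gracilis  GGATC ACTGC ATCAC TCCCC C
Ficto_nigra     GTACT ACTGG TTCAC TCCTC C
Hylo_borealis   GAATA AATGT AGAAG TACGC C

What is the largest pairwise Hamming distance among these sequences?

Pairwise Hamming distances:
  Calli_gracilis vs Ficto_nigra: 6
  Calli_gracilis vs Hylo_borealis: 9
  Ficto_nigra vs Hylo_borealis: 11
The largest is 11, between Ficto_nigra and Hylo_borealis.

11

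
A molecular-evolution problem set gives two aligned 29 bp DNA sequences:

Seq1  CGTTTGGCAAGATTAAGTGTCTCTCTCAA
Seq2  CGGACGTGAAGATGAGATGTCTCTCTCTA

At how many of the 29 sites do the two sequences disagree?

9

Mismatches occur at site 3 (T/G), site 4 (T/A), site 5 (T/C), site 7 (G/T), site 8 (C/G), site 14 (T/G), site 16 (A/G), site 17 (G/A), site 28 (A/T).
That gives 9 mismatches out of 29 aligned sites, so the Hamming distance is 9.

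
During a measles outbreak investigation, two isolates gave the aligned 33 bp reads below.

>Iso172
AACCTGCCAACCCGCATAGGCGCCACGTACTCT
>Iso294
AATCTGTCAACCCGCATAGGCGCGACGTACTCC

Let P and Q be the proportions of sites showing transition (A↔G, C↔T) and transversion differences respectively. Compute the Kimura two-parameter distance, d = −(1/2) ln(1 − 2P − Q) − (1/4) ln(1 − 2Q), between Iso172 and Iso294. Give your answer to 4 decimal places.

0.1348

Mismatches occur at site 3 (C/T, transition), site 7 (C/T, transition), site 24 (C/G, transversion), site 33 (T/C, transition).
Of the 4 differences, 3 transitions and 1 transversion over 33 sites: P = 3/33 = 0.090909, Q = 1/33 = 0.030303.
d = −0.5·ln(0.787879) − 0.25·ln(0.939394) = −0.5·(-0.238411) − 0.25·(-0.062520) = 0.1348.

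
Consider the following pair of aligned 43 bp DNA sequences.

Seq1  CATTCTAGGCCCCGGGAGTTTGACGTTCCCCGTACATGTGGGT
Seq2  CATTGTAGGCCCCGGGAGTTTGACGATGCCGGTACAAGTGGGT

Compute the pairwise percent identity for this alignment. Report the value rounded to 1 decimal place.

88.4%

Mismatches occur at site 5 (C/G), site 26 (T/A), site 28 (C/G), site 31 (C/G), site 37 (T/A).
38 of the 43 sites match, so the percent identity is 38/43 × 100 = 88.4%.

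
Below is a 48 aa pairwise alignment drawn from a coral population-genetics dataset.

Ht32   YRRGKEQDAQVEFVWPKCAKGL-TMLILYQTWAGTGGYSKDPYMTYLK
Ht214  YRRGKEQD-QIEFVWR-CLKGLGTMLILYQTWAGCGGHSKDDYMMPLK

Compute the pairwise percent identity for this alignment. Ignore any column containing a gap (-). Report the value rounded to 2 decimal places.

82.22%

Excluding the 3 gap columns leaves 45 comparable sites.
The sequences differ at positions 11 (V/I), 16 (P/R), 19 (A/L), 35 (T/C), 38 (Y/H), 42 (P/D), 45 (T/M), 46 (Y/P).
37 of the 45 comparable sites match, so the percent identity is 37/45 × 100 = 82.22%.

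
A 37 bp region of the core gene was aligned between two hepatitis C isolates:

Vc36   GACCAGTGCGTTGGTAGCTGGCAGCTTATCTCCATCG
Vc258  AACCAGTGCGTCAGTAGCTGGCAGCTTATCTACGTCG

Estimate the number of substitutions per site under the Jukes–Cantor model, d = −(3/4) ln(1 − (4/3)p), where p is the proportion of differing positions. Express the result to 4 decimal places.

0.1490

Differing sites — 1:G/A; 12:T/C; 13:G/A; 32:C/A; 34:A/G.
p = 5/37 = 0.135135.
d = −0.75 · ln(1 − (4/3)·0.135135) = −0.75 · ln(0.819820) = −0.75 · (-0.198670) = 0.1490.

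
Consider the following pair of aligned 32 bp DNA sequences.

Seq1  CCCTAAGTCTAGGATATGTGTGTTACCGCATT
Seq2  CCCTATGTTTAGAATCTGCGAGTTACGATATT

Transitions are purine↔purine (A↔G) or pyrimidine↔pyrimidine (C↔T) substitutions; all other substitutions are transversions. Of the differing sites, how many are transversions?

Mismatches occur at site 6 (A↔T, transversion), site 9 (C↔T, transition), site 13 (G↔A, transition), site 16 (A↔C, transversion), site 19 (T↔C, transition), site 21 (T↔A, transversion), site 27 (C↔G, transversion), site 28 (G↔A, transition), site 29 (C↔T, transition).
Of the 9 differences, 5 transitions and 4 transversions, so the answer is 4.

4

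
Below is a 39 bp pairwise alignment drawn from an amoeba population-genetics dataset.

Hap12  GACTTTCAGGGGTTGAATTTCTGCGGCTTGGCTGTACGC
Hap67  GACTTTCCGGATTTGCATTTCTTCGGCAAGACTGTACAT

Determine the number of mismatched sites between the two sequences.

10

Mismatches occur at site 8 (A→C), site 11 (G→A), site 12 (G→T), site 16 (A→C), site 23 (G→T), site 28 (T→A), site 29 (T→A), site 31 (G→A), site 38 (G→A), site 39 (C→T).
That gives 10 mismatches out of 39 aligned sites, so the Hamming distance is 10.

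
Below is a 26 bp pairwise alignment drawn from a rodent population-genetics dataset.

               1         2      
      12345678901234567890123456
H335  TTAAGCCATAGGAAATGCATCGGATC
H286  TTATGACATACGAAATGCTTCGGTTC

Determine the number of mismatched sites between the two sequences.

Mismatches occur at site 4 (A↔T), site 6 (C↔A), site 11 (G↔C), site 19 (A↔T), site 24 (A↔T).
That gives 5 mismatches out of 26 aligned sites, so the Hamming distance is 5.

5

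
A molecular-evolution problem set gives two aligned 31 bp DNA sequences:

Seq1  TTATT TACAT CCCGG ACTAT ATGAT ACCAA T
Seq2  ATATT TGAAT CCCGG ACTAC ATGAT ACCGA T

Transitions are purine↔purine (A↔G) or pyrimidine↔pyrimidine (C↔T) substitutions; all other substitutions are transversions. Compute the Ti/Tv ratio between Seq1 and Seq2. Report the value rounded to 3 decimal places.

1.500

Mismatches occur at site 1 (T↔A, transversion), site 7 (A↔G, transition), site 8 (C↔A, transversion), site 20 (T↔C, transition), site 29 (A↔G, transition).
Of the 5 differences, 3 transitions and 2 transversions, so Ti/Tv = 3/2 = 1.500.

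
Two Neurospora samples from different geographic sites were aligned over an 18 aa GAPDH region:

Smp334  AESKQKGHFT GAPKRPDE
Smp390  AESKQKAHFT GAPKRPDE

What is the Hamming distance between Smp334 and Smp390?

1

A single mismatch occurs at site 7 (G→A).
That gives 1 mismatch out of 18 aligned sites, so the Hamming distance is 1.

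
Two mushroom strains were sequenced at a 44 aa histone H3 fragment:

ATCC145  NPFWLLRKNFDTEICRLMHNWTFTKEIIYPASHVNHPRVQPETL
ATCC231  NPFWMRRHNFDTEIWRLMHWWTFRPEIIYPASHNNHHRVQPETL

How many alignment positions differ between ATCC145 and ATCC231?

9

Differing sites — 5:L/M; 6:L/R; 8:K/H; 15:C/W; 20:N/W; 24:T/R; 25:K/P; 34:V/N; 37:P/H.
That gives 9 mismatches out of 44 aligned sites, so the Hamming distance is 9.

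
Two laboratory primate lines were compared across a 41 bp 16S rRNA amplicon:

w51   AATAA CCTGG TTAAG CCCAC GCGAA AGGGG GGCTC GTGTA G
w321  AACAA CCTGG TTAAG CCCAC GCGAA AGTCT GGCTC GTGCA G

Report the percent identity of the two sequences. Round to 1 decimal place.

Mismatches occur at site 3 (T/C), site 28 (G/T), site 29 (G/C), site 30 (G/T), site 39 (T/C).
36 of the 41 sites match, so the percent identity is 36/41 × 100 = 87.8%.

87.8%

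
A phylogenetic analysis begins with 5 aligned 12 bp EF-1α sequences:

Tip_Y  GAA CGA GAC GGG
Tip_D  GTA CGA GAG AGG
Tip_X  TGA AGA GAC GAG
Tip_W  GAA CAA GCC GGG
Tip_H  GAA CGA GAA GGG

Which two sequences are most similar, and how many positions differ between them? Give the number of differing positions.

1

Pairwise Hamming distances:
  Tip_Y vs Tip_D: 3
  Tip_Y vs Tip_X: 4
  Tip_Y vs Tip_W: 2
  Tip_Y vs Tip_H: 1
  Tip_D vs Tip_X: 6
  Tip_D vs Tip_W: 5
  Tip_D vs Tip_H: 3
  Tip_X vs Tip_W: 6
  Tip_X vs Tip_H: 5
  Tip_W vs Tip_H: 3
The smallest is 1, between Tip_Y and Tip_H.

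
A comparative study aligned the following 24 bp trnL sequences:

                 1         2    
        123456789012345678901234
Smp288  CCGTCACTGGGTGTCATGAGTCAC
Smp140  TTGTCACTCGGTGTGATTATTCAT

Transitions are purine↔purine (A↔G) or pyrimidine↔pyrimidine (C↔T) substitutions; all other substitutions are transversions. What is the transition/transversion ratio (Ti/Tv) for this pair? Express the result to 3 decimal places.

0.750

Differing sites — 1:C/T (Ti); 2:C/T (Ti); 9:G/C (Tv); 15:C/G (Tv); 18:G/T (Tv); 20:G/T (Tv); 24:C/T (Ti).
Of the 7 differences, 3 transitions and 4 transversions, so Ti/Tv = 3/4 = 0.750.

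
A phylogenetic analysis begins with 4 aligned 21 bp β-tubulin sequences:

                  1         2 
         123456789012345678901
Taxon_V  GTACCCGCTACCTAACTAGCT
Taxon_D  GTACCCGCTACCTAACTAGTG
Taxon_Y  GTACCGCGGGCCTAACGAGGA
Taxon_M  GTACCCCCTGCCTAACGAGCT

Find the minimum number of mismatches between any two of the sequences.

2

Pairwise Hamming distances:
  Taxon_V vs Taxon_D: 2
  Taxon_V vs Taxon_Y: 8
  Taxon_V vs Taxon_M: 3
  Taxon_D vs Taxon_Y: 8
  Taxon_D vs Taxon_M: 5
  Taxon_Y vs Taxon_M: 5
The smallest is 2, between Taxon_V and Taxon_D.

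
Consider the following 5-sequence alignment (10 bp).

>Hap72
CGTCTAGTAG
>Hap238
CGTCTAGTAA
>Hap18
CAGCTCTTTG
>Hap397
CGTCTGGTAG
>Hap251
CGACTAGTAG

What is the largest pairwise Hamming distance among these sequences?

Pairwise Hamming distances:
  Hap72 vs Hap238: 1
  Hap72 vs Hap18: 5
  Hap72 vs Hap397: 1
  Hap72 vs Hap251: 1
  Hap238 vs Hap18: 6
  Hap238 vs Hap397: 2
  Hap238 vs Hap251: 2
  Hap18 vs Hap397: 5
  Hap18 vs Hap251: 5
  Hap397 vs Hap251: 2
The largest is 6, between Hap238 and Hap18.

6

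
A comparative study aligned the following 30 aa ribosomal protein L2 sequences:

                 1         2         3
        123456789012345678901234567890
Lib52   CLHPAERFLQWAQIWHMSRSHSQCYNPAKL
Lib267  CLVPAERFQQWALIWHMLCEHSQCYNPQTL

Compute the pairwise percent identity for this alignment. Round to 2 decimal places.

Mismatches occur at site 3 (H↔V), site 9 (L↔Q), site 13 (Q↔L), site 18 (S↔L), site 19 (R↔C), site 20 (S↔E), site 28 (A↔Q), site 29 (K↔T).
22 of the 30 sites match, so the percent identity is 22/30 × 100 = 73.33%.

73.33%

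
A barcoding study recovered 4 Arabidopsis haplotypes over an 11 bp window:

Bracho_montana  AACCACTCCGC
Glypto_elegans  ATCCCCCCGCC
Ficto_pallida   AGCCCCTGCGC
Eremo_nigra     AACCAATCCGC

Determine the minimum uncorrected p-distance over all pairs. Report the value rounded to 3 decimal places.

0.091

Pairwise Hamming distances:
  Bracho_montana vs Glypto_elegans: 5
  Bracho_montana vs Ficto_pallida: 3
  Bracho_montana vs Eremo_nigra: 1
  Glypto_elegans vs Ficto_pallida: 5
  Glypto_elegans vs Eremo_nigra: 6
  Ficto_pallida vs Eremo_nigra: 4
The smallest is 1 mismatch, between Bracho_montana and Eremo_nigra; p = 1/11 = 0.091.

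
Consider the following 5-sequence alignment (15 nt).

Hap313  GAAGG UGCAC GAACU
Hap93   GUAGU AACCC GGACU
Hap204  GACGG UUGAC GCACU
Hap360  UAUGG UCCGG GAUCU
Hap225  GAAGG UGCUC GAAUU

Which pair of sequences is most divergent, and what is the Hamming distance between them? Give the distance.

10

Pairwise Hamming distances:
  Hap313 vs Hap93: 6
  Hap313 vs Hap204: 4
  Hap313 vs Hap360: 6
  Hap313 vs Hap225: 2
  Hap93 vs Hap204: 8
  Hap93 vs Hap360: 10
  Hap93 vs Hap225: 7
  Hap204 vs Hap360: 8
  Hap204 vs Hap225: 6
  Hap360 vs Hap225: 7
The largest is 10, between Hap93 and Hap360.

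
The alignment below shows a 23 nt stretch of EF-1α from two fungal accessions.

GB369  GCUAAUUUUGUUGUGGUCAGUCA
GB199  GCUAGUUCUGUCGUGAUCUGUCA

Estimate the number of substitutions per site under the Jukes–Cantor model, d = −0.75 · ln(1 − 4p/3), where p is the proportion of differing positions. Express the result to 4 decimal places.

Differing sites — 5:A/G; 8:U/C; 12:U/C; 16:G/A; 19:A/U.
p = 5/23 = 0.217391.
d = −0.75 · ln(1 − (4/3)·0.217391) = −0.75 · ln(0.710145) = −0.75 · (-0.342286) = 0.2567.

0.2567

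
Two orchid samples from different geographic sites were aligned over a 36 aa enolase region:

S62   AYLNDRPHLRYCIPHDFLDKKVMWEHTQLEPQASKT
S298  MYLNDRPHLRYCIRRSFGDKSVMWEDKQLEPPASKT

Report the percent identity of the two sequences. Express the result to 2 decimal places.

Mismatches occur at site 1 (A↔M), site 14 (P↔R), site 15 (H↔R), site 16 (D↔S), site 18 (L↔G), site 21 (K↔S), site 26 (H↔D), site 27 (T↔K), site 32 (Q↔P).
27 of the 36 sites match, so the percent identity is 27/36 × 100 = 75.00%.

75.00%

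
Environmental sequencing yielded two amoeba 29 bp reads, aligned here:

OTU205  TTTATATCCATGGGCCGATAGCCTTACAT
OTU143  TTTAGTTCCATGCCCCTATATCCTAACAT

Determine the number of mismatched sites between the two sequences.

7

Mismatches occur at site 5 (T/G), site 6 (A/T), site 13 (G/C), site 14 (G/C), site 17 (G/T), site 21 (G/T), site 25 (T/A).
That gives 7 mismatches out of 29 aligned sites, so the Hamming distance is 7.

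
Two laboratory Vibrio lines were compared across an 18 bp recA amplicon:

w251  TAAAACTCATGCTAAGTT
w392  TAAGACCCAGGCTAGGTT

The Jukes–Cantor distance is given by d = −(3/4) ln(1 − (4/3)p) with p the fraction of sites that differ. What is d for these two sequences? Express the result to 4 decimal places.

Differing sites — 4:A/G; 7:T/C; 10:T/G; 15:A/G.
p = 4/18 = 0.222222.
d = −0.75 · ln(1 − (4/3)·0.222222) = −0.75 · ln(0.703704) = −0.75 · (-0.351397) = 0.2635.

0.2635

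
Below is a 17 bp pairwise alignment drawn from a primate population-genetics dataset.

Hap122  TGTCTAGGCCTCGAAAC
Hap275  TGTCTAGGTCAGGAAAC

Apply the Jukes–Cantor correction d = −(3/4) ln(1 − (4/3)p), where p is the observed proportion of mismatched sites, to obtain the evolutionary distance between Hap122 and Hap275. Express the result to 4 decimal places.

0.2012

The sequences differ at positions 9 (C/T), 11 (T/A), 12 (C/G).
p = 3/17 = 0.176471.
d = −0.75 · ln(1 − (4/3)·0.176471) = −0.75 · ln(0.764705) = −0.75 · (-0.268265) = 0.2012.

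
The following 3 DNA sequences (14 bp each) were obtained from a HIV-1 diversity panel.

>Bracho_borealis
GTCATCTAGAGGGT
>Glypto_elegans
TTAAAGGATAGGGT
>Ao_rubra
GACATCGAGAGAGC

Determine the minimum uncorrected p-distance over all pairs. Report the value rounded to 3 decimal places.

Pairwise Hamming distances:
  Bracho_borealis vs Glypto_elegans: 6
  Bracho_borealis vs Ao_rubra: 4
  Glypto_elegans vs Ao_rubra: 8
The smallest is 4 mismatches, between Bracho_borealis and Ao_rubra; p = 4/14 = 0.286.

0.286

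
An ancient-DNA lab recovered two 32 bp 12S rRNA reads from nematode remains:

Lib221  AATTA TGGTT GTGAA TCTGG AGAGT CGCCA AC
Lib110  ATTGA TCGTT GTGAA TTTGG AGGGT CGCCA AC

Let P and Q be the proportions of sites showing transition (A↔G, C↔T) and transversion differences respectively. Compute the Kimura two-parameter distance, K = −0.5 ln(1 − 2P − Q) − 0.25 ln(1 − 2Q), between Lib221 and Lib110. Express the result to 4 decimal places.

Mismatches occur at site 2 (A↔T, transversion), site 4 (T↔G, transversion), site 7 (G↔C, transversion), site 17 (C↔T, transition), site 23 (A↔G, transition).
Of the 5 differences, 2 transitions and 3 transversions over 32 sites: P = 2/32 = 0.062500, Q = 3/32 = 0.093750.
d = −0.5·ln(0.781250) − 0.25·ln(0.812500) = −0.5·(-0.246860) − 0.25·(-0.207639) = 0.1753.

0.1753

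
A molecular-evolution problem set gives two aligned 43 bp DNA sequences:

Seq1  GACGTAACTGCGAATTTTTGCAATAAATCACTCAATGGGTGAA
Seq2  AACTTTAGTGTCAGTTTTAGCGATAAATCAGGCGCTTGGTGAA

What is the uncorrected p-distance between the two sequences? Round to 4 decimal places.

The sequences differ at positions 1 (G/A), 4 (G/T), 6 (A/T), 8 (C/G), 11 (C/T), 12 (G/C), 14 (A/G), 19 (T/A), 22 (A/G), 31 (C/G), 32 (T/G), 34 (A/G), 35 (A/C), 37 (G/T).
There are 14 differences over 43 sites, so p = 14/43 = 0.3256.

0.3256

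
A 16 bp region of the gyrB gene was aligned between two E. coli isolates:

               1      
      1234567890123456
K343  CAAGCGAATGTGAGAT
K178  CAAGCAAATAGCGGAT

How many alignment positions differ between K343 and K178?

Mismatches occur at site 6 (G/A), site 10 (G/A), site 11 (T/G), site 12 (G/C), site 13 (A/G).
That gives 5 mismatches out of 16 aligned sites, so the Hamming distance is 5.

5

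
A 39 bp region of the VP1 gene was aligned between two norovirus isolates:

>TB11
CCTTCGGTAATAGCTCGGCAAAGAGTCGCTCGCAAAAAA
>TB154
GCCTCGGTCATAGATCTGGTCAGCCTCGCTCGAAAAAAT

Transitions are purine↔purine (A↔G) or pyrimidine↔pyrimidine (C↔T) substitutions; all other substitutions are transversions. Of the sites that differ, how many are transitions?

1

Differing sites — 1:C/G (Tv); 3:T/C (Ti); 9:A/C (Tv); 14:C/A (Tv); 17:G/T (Tv); 19:C/G (Tv); 20:A/T (Tv); 21:A/C (Tv); 24:A/C (Tv); 25:G/C (Tv); 33:C/A (Tv); 39:A/T (Tv).
Of the 12 differences, 1 transition and 11 transversions, so the answer is 1.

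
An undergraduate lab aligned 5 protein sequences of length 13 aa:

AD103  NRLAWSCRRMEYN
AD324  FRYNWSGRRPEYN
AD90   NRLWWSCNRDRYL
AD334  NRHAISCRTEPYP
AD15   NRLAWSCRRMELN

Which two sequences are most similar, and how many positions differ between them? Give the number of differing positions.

Pairwise Hamming distances:
  AD103 vs AD324: 5
  AD103 vs AD90: 5
  AD103 vs AD334: 6
  AD103 vs AD15: 1
  AD324 vs AD90: 8
  AD324 vs AD334: 9
  AD324 vs AD15: 6
  AD90 vs AD334: 8
  AD90 vs AD15: 6
  AD334 vs AD15: 7
The smallest is 1, between AD103 and AD15.

1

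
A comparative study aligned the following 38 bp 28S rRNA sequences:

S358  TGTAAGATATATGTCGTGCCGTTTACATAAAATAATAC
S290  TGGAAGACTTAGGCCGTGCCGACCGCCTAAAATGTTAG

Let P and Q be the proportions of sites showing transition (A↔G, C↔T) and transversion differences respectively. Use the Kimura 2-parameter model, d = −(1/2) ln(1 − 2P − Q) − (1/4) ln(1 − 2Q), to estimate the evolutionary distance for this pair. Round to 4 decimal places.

The sequences differ at positions 3 (T/G, transversion), 8 (T/C, transition), 9 (A/T, transversion), 12 (T/G, transversion), 14 (T/C, transition), 22 (T/A, transversion), 23 (T/C, transition), 24 (T/C, transition), 25 (A/G, transition), 27 (A/C, transversion), 34 (A/G, transition), 35 (A/T, transversion), 38 (C/G, transversion).
Of the 13 differences, 6 transitions and 7 transversions over 38 sites: P = 6/38 = 0.157895, Q = 7/38 = 0.184211.
d = −0.5·ln(0.499999) − 0.25·ln(0.631578) = −0.5·(-0.693149) − 0.25·(-0.459534) = 0.4615.

0.4615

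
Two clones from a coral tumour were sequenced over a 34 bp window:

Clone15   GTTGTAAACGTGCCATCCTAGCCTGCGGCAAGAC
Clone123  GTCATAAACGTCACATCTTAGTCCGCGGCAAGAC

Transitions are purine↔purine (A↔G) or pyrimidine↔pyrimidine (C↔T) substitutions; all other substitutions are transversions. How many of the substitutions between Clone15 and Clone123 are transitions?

Differing sites — 3:T/C (Ti); 4:G/A (Ti); 12:G/C (Tv); 13:C/A (Tv); 18:C/T (Ti); 22:C/T (Ti); 24:T/C (Ti).
Of the 7 differences, 5 transitions and 2 transversions, so the answer is 5.

5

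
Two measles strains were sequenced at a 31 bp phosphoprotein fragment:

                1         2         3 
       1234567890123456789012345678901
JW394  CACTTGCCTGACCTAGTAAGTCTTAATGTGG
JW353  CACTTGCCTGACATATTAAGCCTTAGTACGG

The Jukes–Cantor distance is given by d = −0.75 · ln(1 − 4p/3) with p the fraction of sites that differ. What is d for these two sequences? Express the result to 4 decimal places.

The sequences differ at positions 13 (C/A), 16 (G/T), 21 (T/C), 26 (A/G), 28 (G/A), 29 (T/C).
p = 6/31 = 0.193548.
d = −0.75 · ln(1 − (4/3)·0.193548) = −0.75 · ln(0.741936) = −0.75 · (-0.298492) = 0.2239.

0.2239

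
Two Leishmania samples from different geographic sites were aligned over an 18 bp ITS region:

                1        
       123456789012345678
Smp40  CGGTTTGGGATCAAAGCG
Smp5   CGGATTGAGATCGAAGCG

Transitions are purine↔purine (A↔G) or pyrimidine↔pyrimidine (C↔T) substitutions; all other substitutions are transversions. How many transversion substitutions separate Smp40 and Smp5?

1

Mismatches occur at site 4 (T/A, transversion), site 8 (G/A, transition), site 13 (A/G, transition).
Of the 3 differences, 2 transitions and 1 transversion, so the answer is 1.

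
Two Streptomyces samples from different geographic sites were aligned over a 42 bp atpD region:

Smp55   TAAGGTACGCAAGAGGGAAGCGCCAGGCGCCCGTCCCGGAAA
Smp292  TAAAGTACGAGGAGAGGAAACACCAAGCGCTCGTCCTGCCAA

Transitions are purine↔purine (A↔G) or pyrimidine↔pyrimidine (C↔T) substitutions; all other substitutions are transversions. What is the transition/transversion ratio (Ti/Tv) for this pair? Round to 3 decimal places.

3.667

Differing sites — 4:G/A (Ti); 10:C/A (Tv); 11:A/G (Ti); 12:A/G (Ti); 13:G/A (Ti); 14:A/G (Ti); 15:G/A (Ti); 20:G/A (Ti); 22:G/A (Ti); 26:G/A (Ti); 31:C/T (Ti); 37:C/T (Ti); 39:G/C (Tv); 40:A/C (Tv).
Of the 14 differences, 11 transitions and 3 transversions, so Ti/Tv = 11/3 = 3.667.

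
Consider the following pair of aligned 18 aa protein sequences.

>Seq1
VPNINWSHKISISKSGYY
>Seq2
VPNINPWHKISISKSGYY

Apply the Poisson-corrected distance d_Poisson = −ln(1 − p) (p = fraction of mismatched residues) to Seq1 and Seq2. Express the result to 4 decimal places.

0.1178

The sequences differ at positions 6 (W/P), 7 (S/W).
p = 2/18 = 0.111111.
d = −ln(1 − 0.111111) = −ln(0.888889) = 0.1178.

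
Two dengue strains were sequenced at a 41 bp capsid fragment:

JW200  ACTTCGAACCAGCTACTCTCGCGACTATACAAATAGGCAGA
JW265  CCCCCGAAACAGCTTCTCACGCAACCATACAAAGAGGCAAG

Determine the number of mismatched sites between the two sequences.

Mismatches occur at site 1 (A↔C), site 3 (T↔C), site 4 (T↔C), site 9 (C↔A), site 15 (A↔T), site 19 (T↔A), site 23 (G↔A), site 26 (T↔C), site 34 (T↔G), site 40 (G↔A), site 41 (A↔G).
That gives 11 mismatches out of 41 aligned sites, so the Hamming distance is 11.

11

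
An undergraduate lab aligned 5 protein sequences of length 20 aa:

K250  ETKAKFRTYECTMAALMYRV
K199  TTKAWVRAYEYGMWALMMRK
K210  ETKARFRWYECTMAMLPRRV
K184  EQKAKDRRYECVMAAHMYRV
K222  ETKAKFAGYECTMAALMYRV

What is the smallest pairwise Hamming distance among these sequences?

2

Pairwise Hamming distances:
  K250 vs K199: 9
  K250 vs K210: 5
  K250 vs K184: 5
  K250 vs K222: 2
  K199 vs K210: 11
  K199 vs K184: 11
  K199 vs K222: 10
  K210 vs K184: 9
  K210 vs K222: 6
  K184 vs K222: 6
The smallest is 2, between K250 and K222.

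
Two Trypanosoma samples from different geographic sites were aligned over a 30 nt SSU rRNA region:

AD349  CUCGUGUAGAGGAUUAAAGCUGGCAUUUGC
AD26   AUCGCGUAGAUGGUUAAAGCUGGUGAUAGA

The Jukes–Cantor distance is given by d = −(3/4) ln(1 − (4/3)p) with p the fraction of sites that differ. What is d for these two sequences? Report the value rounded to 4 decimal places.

Mismatches occur at site 1 (C→A), site 5 (U→C), site 11 (G→U), site 13 (A→G), site 24 (C→U), site 25 (A→G), site 26 (U→A), site 28 (U→A), site 30 (C→A).
p = 9/30 = 0.300000.
d = −0.75 · ln(1 − (4/3)·0.300000) = −0.75 · ln(0.600000) = −0.75 · (-0.510826) = 0.3831.

0.3831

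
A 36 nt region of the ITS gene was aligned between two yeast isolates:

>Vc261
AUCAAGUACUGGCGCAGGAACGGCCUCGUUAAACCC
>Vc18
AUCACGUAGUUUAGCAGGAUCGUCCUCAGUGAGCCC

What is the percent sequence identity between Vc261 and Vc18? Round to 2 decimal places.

Differing sites — 5:A/C; 9:C/G; 11:G/U; 12:G/U; 13:C/A; 20:A/U; 23:G/U; 28:G/A; 29:U/G; 31:A/G; 33:A/G.
25 of the 36 sites match, so the percent identity is 25/36 × 100 = 69.44%.

69.44%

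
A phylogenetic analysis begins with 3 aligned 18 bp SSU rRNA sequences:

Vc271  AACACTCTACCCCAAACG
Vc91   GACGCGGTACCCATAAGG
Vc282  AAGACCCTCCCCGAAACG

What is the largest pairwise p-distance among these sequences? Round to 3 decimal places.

Pairwise Hamming distances:
  Vc271 vs Vc91: 7
  Vc271 vs Vc282: 4
  Vc91 vs Vc282: 9
The largest is 9 mismatches, between Vc91 and Vc282; p = 9/18 = 0.500.

0.500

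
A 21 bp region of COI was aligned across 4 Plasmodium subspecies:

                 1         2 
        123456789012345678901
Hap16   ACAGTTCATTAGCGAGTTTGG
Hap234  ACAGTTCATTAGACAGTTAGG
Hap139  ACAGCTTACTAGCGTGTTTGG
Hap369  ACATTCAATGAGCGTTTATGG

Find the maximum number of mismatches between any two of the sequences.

Pairwise Hamming distances:
  Hap16 vs Hap234: 3
  Hap16 vs Hap139: 4
  Hap16 vs Hap369: 7
  Hap234 vs Hap139: 7
  Hap234 vs Hap369: 10
  Hap139 vs Hap369: 8
The largest is 10, between Hap234 and Hap369.

10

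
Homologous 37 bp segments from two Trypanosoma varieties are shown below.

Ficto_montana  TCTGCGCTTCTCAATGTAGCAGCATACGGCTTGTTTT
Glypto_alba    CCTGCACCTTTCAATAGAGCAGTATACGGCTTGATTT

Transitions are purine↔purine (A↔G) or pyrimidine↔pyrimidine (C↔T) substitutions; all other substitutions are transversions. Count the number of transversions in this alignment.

2

Differing sites — 1:T/C (Ti); 6:G/A (Ti); 8:T/C (Ti); 10:C/T (Ti); 16:G/A (Ti); 17:T/G (Tv); 23:C/T (Ti); 34:T/A (Tv).
Of the 8 differences, 6 transitions and 2 transversions, so the answer is 2.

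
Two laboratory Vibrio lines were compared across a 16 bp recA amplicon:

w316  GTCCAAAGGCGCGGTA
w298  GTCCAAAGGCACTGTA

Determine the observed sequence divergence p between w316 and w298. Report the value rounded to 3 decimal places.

0.125

Differing sites — 11:G/A; 13:G/T.
There are 2 differences over 16 sites, so p = 2/16 = 0.125.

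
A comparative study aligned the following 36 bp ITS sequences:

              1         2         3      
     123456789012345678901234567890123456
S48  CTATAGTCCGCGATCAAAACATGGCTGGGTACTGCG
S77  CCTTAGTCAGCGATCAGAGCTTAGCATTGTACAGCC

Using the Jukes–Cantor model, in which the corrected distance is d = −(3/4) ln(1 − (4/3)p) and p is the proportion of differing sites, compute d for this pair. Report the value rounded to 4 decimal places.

Mismatches occur at site 2 (T↔C), site 3 (A↔T), site 9 (C↔A), site 17 (A↔G), site 19 (A↔G), site 21 (A↔T), site 23 (G↔A), site 26 (T↔A), site 27 (G↔T), site 28 (G↔T), site 33 (T↔A), site 36 (G↔C).
p = 12/36 = 0.333333.
d = −0.75 · ln(1 − (4/3)·0.333333) = −0.75 · ln(0.555556) = −0.75 · (-0.587786) = 0.4408.

0.4408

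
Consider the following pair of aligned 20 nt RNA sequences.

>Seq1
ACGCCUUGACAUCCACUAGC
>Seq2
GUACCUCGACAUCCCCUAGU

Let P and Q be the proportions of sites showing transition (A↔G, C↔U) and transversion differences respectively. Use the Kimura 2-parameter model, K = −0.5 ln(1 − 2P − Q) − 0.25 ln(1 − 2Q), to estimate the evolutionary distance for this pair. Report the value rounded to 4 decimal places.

Mismatches occur at site 1 (A→G, transition), site 2 (C→U, transition), site 3 (G→A, transition), site 7 (U→C, transition), site 15 (A→C, transversion), site 20 (C→U, transition).
Of the 6 differences, 5 transitions and 1 transversion over 20 sites: P = 5/20 = 0.250000, Q = 1/20 = 0.050000.
d = −0.5·ln(0.450000) − 0.25·ln(0.900000) = −0.5·(-0.798508) − 0.25·(-0.105361) = 0.4256.

0.4256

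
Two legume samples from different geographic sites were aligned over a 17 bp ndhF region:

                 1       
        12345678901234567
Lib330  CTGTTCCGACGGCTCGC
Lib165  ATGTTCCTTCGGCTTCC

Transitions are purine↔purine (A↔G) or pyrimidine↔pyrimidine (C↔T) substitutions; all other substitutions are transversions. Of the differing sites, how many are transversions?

Mismatches occur at site 1 (C↔A, transversion), site 8 (G↔T, transversion), site 9 (A↔T, transversion), site 15 (C↔T, transition), site 16 (G↔C, transversion).
Of the 5 differences, 1 transition and 4 transversions, so the answer is 4.

4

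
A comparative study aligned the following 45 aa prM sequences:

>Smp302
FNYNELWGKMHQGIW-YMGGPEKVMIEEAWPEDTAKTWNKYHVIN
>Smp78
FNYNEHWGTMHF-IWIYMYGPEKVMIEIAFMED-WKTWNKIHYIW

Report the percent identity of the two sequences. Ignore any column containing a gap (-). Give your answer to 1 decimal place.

Excluding the 3 gap columns leaves 42 comparable sites.
Differing sites — 6:L/H; 9:K/T; 12:Q/F; 19:G/Y; 28:E/I; 30:W/F; 31:P/M; 35:A/W; 41:Y/I; 43:V/Y; 45:N/W.
31 of the 42 comparable sites match, so the percent identity is 31/42 × 100 = 73.8%.

73.8%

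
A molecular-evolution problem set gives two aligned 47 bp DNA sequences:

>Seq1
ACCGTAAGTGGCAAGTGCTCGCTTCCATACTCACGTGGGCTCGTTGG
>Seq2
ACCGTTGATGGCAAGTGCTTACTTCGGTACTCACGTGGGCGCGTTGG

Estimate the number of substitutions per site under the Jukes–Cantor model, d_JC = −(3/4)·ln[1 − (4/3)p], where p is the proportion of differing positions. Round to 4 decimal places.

Differing sites — 6:A/T; 7:A/G; 8:G/A; 20:C/T; 21:G/A; 26:C/G; 27:A/G; 41:T/G.
p = 8/47 = 0.170213.
d = −0.75 · ln(1 − (4/3)·0.170213) = −0.75 · ln(0.773049) = −0.75 · (-0.257413) = 0.1931.

0.1931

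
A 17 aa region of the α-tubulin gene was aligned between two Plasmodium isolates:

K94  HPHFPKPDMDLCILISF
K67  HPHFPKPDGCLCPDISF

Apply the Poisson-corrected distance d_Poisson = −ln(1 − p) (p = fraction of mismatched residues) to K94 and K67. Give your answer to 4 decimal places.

0.2683

The sequences differ at positions 9 (M/G), 10 (D/C), 13 (I/P), 14 (L/D).
p = 4/17 = 0.235294.
d = −ln(1 − 0.235294) = −ln(0.764706) = 0.2683.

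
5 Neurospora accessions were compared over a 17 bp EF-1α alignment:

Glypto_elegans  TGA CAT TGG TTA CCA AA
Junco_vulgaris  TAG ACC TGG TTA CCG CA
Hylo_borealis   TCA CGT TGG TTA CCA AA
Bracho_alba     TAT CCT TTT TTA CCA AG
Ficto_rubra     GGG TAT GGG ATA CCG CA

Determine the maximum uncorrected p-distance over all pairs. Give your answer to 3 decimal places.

Pairwise Hamming distances:
  Glypto_elegans vs Junco_vulgaris: 7
  Glypto_elegans vs Hylo_borealis: 2
  Glypto_elegans vs Bracho_alba: 6
  Glypto_elegans vs Ficto_rubra: 7
  Junco_vulgaris vs Hylo_borealis: 7
  Junco_vulgaris vs Bracho_alba: 8
  Junco_vulgaris vs Ficto_rubra: 7
  Hylo_borealis vs Bracho_alba: 6
  Hylo_borealis vs Ficto_rubra: 9
  Bracho_alba vs Ficto_rubra: 12
The largest is 12 mismatches, between Bracho_alba and Ficto_rubra; p = 12/17 = 0.706.

0.706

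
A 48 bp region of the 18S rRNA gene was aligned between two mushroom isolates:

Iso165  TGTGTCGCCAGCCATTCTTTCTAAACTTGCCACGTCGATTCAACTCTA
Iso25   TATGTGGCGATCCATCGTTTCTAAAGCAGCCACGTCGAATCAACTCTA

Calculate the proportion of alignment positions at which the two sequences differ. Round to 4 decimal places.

0.2083

Differing sites — 2:G/A; 6:C/G; 9:C/G; 11:G/T; 16:T/C; 17:C/G; 26:C/G; 27:T/C; 28:T/A; 39:T/A.
There are 10 differences over 48 sites, so p = 10/48 = 0.2083.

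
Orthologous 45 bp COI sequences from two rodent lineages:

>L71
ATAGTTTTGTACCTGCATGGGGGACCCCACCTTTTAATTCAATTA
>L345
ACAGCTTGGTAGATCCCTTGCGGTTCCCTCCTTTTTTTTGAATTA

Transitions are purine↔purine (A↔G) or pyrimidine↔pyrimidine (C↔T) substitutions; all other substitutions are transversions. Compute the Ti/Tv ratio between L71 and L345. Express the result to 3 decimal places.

0.250

Mismatches occur at site 2 (T→C, transition), site 5 (T→C, transition), site 8 (T→G, transversion), site 12 (C→G, transversion), site 13 (C→A, transversion), site 15 (G→C, transversion), site 17 (A→C, transversion), site 19 (G→T, transversion), site 21 (G→C, transversion), site 24 (A→T, transversion), site 25 (C→T, transition), site 29 (A→T, transversion), site 36 (A→T, transversion), site 37 (A→T, transversion), site 40 (C→G, transversion).
Of the 15 differences, 3 transitions and 12 transversions, so Ti/Tv = 3/12 = 0.250.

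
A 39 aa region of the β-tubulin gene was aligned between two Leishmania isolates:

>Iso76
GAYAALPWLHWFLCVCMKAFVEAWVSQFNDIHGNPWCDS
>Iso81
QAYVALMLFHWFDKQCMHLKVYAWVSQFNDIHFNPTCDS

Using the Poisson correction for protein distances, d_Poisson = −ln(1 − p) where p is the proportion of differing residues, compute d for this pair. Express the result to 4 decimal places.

Differing sites — 1:G/Q; 4:A/V; 7:P/M; 8:W/L; 9:L/F; 13:L/D; 14:C/K; 15:V/Q; 18:K/H; 19:A/L; 20:F/K; 22:E/Y; 33:G/F; 36:W/T.
p = 14/39 = 0.358974.
d = −ln(1 − 0.358974) = −ln(0.641026) = 0.4447.

0.4447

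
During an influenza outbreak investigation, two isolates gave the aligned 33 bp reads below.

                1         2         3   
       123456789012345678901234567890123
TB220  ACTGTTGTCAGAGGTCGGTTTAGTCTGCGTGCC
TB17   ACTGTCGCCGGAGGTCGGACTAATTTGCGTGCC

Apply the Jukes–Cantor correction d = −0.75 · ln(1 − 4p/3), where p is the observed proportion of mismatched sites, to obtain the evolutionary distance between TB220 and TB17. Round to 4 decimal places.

0.2493

Mismatches occur at site 6 (T↔C), site 8 (T↔C), site 10 (A↔G), site 19 (T↔A), site 20 (T↔C), site 23 (G↔A), site 25 (C↔T).
p = 7/33 = 0.212121.
d = −0.75 · ln(1 − (4/3)·0.212121) = −0.75 · ln(0.717172) = −0.75 · (-0.332440) = 0.2493.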